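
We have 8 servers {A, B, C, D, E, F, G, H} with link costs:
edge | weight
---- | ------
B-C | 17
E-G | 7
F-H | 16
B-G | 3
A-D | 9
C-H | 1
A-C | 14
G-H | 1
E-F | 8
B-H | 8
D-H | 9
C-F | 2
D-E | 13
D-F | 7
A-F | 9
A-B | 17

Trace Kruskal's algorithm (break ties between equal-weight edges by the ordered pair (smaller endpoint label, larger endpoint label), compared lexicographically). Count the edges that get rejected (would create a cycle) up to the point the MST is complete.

Sort edges by weight, then run Kruskal:
C-H (1): add — endpoints in different components.
G-H (1): add — endpoints in different components.
C-F (2): add — endpoints in different components.
B-G (3): add — endpoints in different components.
D-F (7): add — endpoints in different components.
E-G (7): add — endpoints in different components.
B-H (8): skip — B and H already connected.
E-F (8): skip — E and F already connected.
A-D (9): add — endpoints in different components.
Edges rejected before the tree was complete: 2.

2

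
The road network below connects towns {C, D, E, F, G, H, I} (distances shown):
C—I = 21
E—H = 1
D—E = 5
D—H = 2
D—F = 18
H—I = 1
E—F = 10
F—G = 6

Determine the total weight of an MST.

Grow the tree from D using Prim:
Step 1: cheapest edge leaving the tree is D—H (2); add H.
Step 2: cheapest edge leaving the tree is E—H (1); add E.
Step 3: cheapest edge leaving the tree is H—I (1); add I.
Step 4: cheapest edge leaving the tree is E—F (10); add F.
Step 5: cheapest edge leaving the tree is F—G (6); add G.
Step 6: cheapest edge leaving the tree is C—I (21); add C.
MST edges: D—H, E—H, H—I, E—F, F—G, C—I; total weight 2+1+1+10+6+21 = 41.

41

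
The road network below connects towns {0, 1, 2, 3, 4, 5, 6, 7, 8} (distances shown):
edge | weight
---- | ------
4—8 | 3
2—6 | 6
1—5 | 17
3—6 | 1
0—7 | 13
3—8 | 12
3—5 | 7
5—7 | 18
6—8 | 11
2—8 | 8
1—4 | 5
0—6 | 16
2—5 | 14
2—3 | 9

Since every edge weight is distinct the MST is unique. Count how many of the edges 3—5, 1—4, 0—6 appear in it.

3

Kruskal: consider edges lightest-first.
3—6 (1): add — endpoints in different components.
4—8 (3): add — endpoints in different components.
1—4 (5): add — endpoints in different components.
2—6 (6): add — endpoints in different components.
3—5 (7): add — endpoints in different components.
2—8 (8): add — endpoints in different components.
2—3 (9): skip — 2 and 3 already connected.
6—8 (11): skip — 6 and 8 already connected.
3—8 (12): skip — 3 and 8 already connected.
0—7 (13): add — endpoints in different components.
2—5 (14): skip — 2 and 5 already connected.
0—6 (16): add — endpoints in different components.
MST edge set: {3—6, 4—8, 1—4, 2—6, 3—5, 2—8, 0—7, 0—6}.
Of the listed edges, {3—5, 1—4, 0—6} are in the MST → 3.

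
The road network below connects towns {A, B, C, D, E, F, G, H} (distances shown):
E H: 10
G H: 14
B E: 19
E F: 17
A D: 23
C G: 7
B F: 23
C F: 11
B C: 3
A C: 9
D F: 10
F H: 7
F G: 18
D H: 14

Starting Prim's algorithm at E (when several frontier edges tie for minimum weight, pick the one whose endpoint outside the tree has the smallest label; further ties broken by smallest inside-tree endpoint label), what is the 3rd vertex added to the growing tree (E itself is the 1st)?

F

Prim's algorithm from E:
Step 1: frontier [E H 10, E F 17, B E 19] → take E H (10); add H.
Step 2: frontier [E F 17, B E 19, F H 7, D H 14, G H 14] → take F H (7); add F.
Step 3: frontier [B E 19, D F 10, C F 11, F G 18, B F 23, D H 14, G H 14] → take D F (10); add D.
Step 4: frontier [A D 23, B E 19, C F 11, F G 18, B F 23, G H 14] → take C F (11); add C.
Step 5: frontier [B C 3, C G 7, A C 9, A D 23, B E 19, F G 18, B F 23, G H 14] → take B C (3); add B.
Step 6: frontier [C G 7, A C 9, A D 23, F G 18, G H 14] → take C G (7); add G.
Step 7: frontier [A C 9, A D 23] → take A C (9); add A.
Vertex order: E, H, F, D, C, B, G, A. The 3rd vertex is F.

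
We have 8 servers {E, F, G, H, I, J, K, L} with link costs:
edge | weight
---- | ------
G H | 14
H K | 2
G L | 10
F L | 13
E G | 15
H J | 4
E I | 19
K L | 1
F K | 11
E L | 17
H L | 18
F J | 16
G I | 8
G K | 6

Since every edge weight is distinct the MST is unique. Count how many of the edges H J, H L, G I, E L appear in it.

2

Kruskal: consider edges lightest-first.
K L (1): add — endpoints in different components.
H K (2): add — endpoints in different components.
H J (4): add — endpoints in different components.
G K (6): add — endpoints in different components.
G I (8): add — endpoints in different components.
G L (10): skip — G and L already connected.
F K (11): add — endpoints in different components.
F L (13): skip — F and L already connected.
G H (14): skip — G and H already connected.
E G (15): add — endpoints in different components.
MST edge set: {K L, H K, H J, G K, G I, F K, E G}.
Of the listed edges, {H J, G I} are in the MST → 2.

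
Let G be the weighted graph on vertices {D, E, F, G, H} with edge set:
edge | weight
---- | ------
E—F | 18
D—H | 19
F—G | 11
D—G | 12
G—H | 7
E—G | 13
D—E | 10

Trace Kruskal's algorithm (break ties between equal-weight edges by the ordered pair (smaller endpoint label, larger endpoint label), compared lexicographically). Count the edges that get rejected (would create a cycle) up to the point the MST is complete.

Kruskal: consider edges lightest-first.
G—H (7): add — endpoints in different components.
D—E (10): add — endpoints in different components.
F—G (11): add — endpoints in different components.
D—G (12): add — endpoints in different components.
Edges rejected before the tree was complete: 0.

0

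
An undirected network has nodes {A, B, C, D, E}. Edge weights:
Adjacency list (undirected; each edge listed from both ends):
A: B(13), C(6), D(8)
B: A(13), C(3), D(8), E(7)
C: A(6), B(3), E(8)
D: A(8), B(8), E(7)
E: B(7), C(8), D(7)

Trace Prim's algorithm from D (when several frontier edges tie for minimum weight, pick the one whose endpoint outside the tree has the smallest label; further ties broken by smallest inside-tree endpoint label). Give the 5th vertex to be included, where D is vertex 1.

Grow the tree from D using Prim:
Step 1: frontier [D—E 7, A—D 8, B—D 8] → take D—E (7); add E.
Step 2: frontier [A—D 8, B—D 8, B—E 7, C—E 8] → take B—E (7); add B.
Step 3: frontier [B—C 3, A—B 13, A—D 8, C—E 8] → take B—C (3); add C.
Step 4: frontier [A—B 13, A—C 6, A—D 8] → take A—C (6); add A.
Vertex order: D, E, B, C, A. The 5th vertex is A.

A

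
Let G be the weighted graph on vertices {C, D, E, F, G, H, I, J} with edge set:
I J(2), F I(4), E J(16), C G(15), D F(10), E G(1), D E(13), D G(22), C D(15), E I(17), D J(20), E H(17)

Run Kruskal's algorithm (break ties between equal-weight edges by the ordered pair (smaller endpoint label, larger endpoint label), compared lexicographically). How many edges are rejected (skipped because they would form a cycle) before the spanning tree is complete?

2

Kruskal's algorithm — process edges by increasing weight (ties by edge label):
E G (1): add — endpoints in different components.
I J (2): add — endpoints in different components.
F I (4): add — endpoints in different components.
D F (10): add — endpoints in different components.
D E (13): add — endpoints in different components.
C D (15): add — endpoints in different components.
C G (15): skip — C and G already connected.
E J (16): skip — E and J already connected.
E H (17): add — endpoints in different components.
Edges rejected before the tree was complete: 2.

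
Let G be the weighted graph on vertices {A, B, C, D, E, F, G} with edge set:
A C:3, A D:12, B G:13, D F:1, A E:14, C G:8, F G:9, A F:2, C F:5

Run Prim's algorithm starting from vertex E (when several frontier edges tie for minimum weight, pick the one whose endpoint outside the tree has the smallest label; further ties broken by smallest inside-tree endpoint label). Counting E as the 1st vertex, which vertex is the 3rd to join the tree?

F

Grow the tree from E using Prim:
Step 1: frontier [A E 14] → take A E (14); add A.
Step 2: frontier [A F 2, A C 3, A D 12] → take A F (2); add F.
Step 3: frontier [A C 3, A D 12, D F 1, C F 5, F G 9] → take D F (1); add D.
Step 4: frontier [A C 3, C F 5, F G 9] → take A C (3); add C.
Step 5: frontier [C G 8, F G 9] → take C G (8); add G.
Step 6: frontier [B G 13] → take B G (13); add B.
Vertex order: E, A, F, D, C, G, B. The 3rd vertex is F.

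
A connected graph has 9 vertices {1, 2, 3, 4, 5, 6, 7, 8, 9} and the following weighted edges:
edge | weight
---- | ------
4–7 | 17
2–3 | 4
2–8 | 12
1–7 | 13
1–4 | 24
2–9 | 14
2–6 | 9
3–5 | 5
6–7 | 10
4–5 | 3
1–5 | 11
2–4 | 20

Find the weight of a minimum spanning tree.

Kruskal: consider edges lightest-first.
4–5 (3): add — endpoints in different components.
2–3 (4): add — endpoints in different components.
3–5 (5): add — endpoints in different components.
2–6 (9): add — endpoints in different components.
6–7 (10): add — endpoints in different components.
1–5 (11): add — endpoints in different components.
2–8 (12): add — endpoints in different components.
1–7 (13): skip — 1 and 7 already connected.
2–9 (14): add — endpoints in different components.
MST edges: 4–5, 2–3, 3–5, 2–6, 6–7, 1–5, 2–8, 2–9; total weight 3+4+5+9+10+11+12+14 = 68.

68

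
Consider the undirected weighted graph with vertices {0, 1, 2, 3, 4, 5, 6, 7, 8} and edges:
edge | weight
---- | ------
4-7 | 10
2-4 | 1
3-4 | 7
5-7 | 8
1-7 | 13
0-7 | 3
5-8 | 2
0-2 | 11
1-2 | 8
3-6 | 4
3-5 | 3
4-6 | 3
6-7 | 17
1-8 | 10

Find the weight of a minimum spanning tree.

Sort edges by weight, then run Kruskal:
2-4 (1): add — endpoints in different components.
5-8 (2): add — endpoints in different components.
0-7 (3): add — endpoints in different components.
3-5 (3): add — endpoints in different components.
4-6 (3): add — endpoints in different components.
3-6 (4): add — endpoints in different components.
3-4 (7): skip — 3 and 4 already connected.
1-2 (8): add — endpoints in different components.
5-7 (8): add — endpoints in different components.
MST edges: 2-4, 5-8, 0-7, 3-5, 4-6, 3-6, 1-2, 5-7; total weight 1+2+3+3+3+4+8+8 = 32.

32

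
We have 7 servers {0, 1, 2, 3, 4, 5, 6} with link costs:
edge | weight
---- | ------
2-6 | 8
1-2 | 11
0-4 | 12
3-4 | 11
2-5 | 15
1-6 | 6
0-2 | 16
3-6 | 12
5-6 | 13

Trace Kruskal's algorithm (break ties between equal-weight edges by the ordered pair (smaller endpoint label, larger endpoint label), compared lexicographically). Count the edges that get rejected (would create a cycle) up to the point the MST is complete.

Kruskal: consider edges lightest-first.
1-6 (6): add. Components now {0} {1,6} {2} {3} {4} {5}
2-6 (8): add. Components now {0} {1,2,6} {3} {4} {5}
1-2 (11): skip — 1 and 2 already connected.
3-4 (11): add. Components now {0} {1,2,6} {3,4} {5}
0-4 (12): add. Components now {0,3,4} {1,2,6} {5}
3-6 (12): add. Components now {0,1,2,3,4,6} {5}
5-6 (13): add. Components now {0,1,2,3,4,5,6}
Edges rejected before the tree was complete: 1.

1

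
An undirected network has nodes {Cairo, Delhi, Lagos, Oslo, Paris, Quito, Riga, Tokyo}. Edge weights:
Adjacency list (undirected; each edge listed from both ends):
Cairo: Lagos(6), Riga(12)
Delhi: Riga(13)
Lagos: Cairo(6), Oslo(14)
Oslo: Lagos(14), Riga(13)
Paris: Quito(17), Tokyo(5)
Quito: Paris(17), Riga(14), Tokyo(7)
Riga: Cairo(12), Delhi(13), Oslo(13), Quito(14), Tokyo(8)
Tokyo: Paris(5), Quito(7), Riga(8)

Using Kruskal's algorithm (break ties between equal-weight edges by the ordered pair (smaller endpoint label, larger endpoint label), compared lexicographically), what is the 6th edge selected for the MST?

Kruskal's algorithm — process edges by increasing weight (ties by edge label):
Paris-Tokyo (5): add — endpoints in different components.
Cairo-Lagos (6): add — endpoints in different components.
Quito-Tokyo (7): add — endpoints in different components.
Riga-Tokyo (8): add — endpoints in different components.
Cairo-Riga (12): add — endpoints in different components.
Delhi-Riga (13): add — endpoints in different components.
Oslo-Riga (13): add — endpoints in different components.
The 6th edge added is Delhi-Riga.

Delhi-Riga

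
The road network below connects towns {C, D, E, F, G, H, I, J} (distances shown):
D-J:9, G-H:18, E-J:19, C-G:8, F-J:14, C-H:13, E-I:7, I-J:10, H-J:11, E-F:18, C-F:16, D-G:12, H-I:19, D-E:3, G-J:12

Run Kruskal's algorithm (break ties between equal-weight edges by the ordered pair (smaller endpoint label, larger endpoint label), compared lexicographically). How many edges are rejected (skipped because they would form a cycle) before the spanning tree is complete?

Kruskal's algorithm — process edges by increasing weight (ties by edge label):
D-E (3): add — endpoints in different components.
E-I (7): add — endpoints in different components.
C-G (8): add — endpoints in different components.
D-J (9): add — endpoints in different components.
I-J (10): skip — I and J already connected.
H-J (11): add — endpoints in different components.
D-G (12): add — endpoints in different components.
G-J (12): skip — G and J already connected.
C-H (13): skip — C and H already connected.
F-J (14): add — endpoints in different components.
Edges rejected before the tree was complete: 3.

3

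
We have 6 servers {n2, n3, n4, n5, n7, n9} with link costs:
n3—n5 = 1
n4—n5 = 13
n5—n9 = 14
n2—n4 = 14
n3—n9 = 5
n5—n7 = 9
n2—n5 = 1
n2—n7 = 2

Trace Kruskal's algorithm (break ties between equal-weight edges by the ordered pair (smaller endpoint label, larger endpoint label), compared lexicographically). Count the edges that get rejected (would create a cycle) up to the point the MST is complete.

1

Sort edges by weight, then run Kruskal:
n2—n5 (1): add — endpoints in different components.
n3—n5 (1): add — endpoints in different components.
n2—n7 (2): add — endpoints in different components.
n3—n9 (5): add — endpoints in different components.
n5—n7 (9): skip — n5 and n7 already connected.
n4—n5 (13): add — endpoints in different components.
Edges rejected before the tree was complete: 1.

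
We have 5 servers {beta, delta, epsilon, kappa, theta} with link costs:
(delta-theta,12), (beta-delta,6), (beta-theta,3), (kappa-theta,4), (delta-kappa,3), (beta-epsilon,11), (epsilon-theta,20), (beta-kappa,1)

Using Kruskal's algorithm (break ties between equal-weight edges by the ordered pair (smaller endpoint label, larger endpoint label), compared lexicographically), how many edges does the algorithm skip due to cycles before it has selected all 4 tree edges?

Kruskal's algorithm — process edges by increasing weight (ties by edge label):
beta-kappa (1): add. Components now {beta,kappa} {delta} {epsilon} {theta}
beta-theta (3): add. Components now {beta,kappa,theta} {delta} {epsilon}
delta-kappa (3): add. Components now {beta,delta,kappa,theta} {epsilon}
kappa-theta (4): skip — kappa and theta already connected.
beta-delta (6): skip — beta and delta already connected.
beta-epsilon (11): add. Components now {beta,delta,epsilon,kappa,theta}
Edges rejected before the tree was complete: 2.

2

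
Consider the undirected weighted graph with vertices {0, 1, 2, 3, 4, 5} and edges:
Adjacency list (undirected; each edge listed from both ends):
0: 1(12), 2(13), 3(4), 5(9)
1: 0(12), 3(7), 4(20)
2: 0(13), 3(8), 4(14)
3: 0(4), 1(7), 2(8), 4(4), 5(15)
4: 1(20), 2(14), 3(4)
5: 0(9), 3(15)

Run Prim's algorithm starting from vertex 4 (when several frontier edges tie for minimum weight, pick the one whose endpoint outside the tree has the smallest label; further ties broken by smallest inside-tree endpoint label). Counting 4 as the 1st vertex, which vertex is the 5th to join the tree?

Prim, starting at 4.
Step 1: cheapest edge leaving the tree is 3—4 (4); add 3.
Step 2: cheapest edge leaving the tree is 0—3 (4); add 0.
Step 3: cheapest edge leaving the tree is 1—3 (7); add 1.
Step 4: cheapest edge leaving the tree is 2—3 (8); add 2.
Step 5: cheapest edge leaving the tree is 0—5 (9); add 5.
Vertex order: 4, 3, 0, 1, 2, 5. The 5th vertex is 2.

2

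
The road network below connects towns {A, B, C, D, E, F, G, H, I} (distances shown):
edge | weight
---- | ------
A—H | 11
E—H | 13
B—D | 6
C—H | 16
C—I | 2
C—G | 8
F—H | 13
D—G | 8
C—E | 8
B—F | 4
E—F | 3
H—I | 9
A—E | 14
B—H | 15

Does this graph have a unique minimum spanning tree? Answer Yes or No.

Sort edges by weight, then run Kruskal:
C—I (2): add — endpoints in different components.
E—F (3): add — endpoints in different components.
B—F (4): add — endpoints in different components.
B—D (6): add — endpoints in different components.
C—E (8): add — endpoints in different components.
C—G (8): add — endpoints in different components.
D—G (8): skip — D and G already connected.
H—I (9): add — endpoints in different components.
A—H (11): add — endpoints in different components.
Non-tree edge D—G has weight 8, equal to the heaviest edge on its tree cycle — swapping gives another MST of the same weight. Not unique.

No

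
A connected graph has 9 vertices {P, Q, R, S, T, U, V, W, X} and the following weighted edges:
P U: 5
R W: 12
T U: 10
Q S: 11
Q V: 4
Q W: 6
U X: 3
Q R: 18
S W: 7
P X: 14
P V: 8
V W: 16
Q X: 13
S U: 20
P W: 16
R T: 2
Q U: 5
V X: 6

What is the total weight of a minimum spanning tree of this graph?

42

Kruskal's algorithm — process edges by increasing weight (ties by edge label):
R T (2): add — endpoints in different components.
U X (3): add — endpoints in different components.
Q V (4): add — endpoints in different components.
P U (5): add — endpoints in different components.
Q U (5): add — endpoints in different components.
Q W (6): add — endpoints in different components.
V X (6): skip — V and X already connected.
S W (7): add — endpoints in different components.
P V (8): skip — V and P already connected.
T U (10): add — endpoints in different components.
MST edges: R T, U X, Q V, P U, Q U, Q W, S W, T U; total weight 2+3+4+5+5+6+7+10 = 42.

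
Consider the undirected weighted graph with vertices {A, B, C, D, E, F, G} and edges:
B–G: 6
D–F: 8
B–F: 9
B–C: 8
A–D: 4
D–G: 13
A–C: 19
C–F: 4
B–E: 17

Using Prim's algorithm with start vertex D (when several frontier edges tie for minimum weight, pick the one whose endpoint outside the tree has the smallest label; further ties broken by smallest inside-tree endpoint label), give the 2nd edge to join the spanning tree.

Prim, starting at D.
Step 1: frontier [A–D 4, D–F 8, D–G 13] → take A–D (4); add A.
Step 2: frontier [A–C 19, D–F 8, D–G 13] → take D–F (8); add F.
Step 3: frontier [A–C 19, D–G 13, C–F 4, B–F 9] → take C–F (4); add C.
Step 4: frontier [B–C 8, D–G 13, B–F 9] → take B–C (8); add B.
Step 5: frontier [B–G 6, B–E 17, D–G 13] → take B–G (6); add G.
Step 6: frontier [B–E 17] → take B–E (17); add E.
The 2nd edge added is D–F.

D-F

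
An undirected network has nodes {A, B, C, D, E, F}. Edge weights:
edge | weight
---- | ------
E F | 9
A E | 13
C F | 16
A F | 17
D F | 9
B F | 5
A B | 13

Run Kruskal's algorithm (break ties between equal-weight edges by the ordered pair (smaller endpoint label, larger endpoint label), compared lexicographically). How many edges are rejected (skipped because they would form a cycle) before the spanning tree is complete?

Sort edges by weight, then run Kruskal:
B F (5): add. Components now {A} {B,F} {C} {D} {E}
D F (9): add. Components now {A} {B,D,F} {C} {E}
E F (9): add. Components now {A} {B,D,E,F} {C}
A B (13): add. Components now {A,B,D,E,F} {C}
A E (13): skip — A and E already connected.
C F (16): add. Components now {A,B,C,D,E,F}
Edges rejected before the tree was complete: 1.

1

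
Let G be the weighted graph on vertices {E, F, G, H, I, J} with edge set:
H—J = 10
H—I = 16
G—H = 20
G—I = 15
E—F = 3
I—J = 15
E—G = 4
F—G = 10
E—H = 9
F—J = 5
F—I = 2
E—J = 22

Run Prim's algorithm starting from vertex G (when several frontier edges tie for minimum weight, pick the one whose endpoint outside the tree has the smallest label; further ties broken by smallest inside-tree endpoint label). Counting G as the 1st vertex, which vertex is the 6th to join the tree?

H

Prim, starting at G.
Step 1: cheapest edge leaving the tree is E—G (4); add E.
Step 2: cheapest edge leaving the tree is E—F (3); add F.
Step 3: cheapest edge leaving the tree is F—I (2); add I.
Step 4: cheapest edge leaving the tree is F—J (5); add J.
Step 5: cheapest edge leaving the tree is E—H (9); add H.
Vertex order: G, E, F, I, J, H. The 6th vertex is H.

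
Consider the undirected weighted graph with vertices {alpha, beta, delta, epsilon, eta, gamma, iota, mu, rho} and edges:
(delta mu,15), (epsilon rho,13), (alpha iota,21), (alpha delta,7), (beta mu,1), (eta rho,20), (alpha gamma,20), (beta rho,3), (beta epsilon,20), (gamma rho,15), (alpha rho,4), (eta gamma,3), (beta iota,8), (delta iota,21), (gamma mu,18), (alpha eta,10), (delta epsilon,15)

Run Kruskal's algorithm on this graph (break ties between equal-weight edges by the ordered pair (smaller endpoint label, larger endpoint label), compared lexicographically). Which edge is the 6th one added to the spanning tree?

beta-iota

Kruskal's algorithm — process edges by increasing weight (ties by edge label):
beta mu (1): add — endpoints in different components.
beta rho (3): add — endpoints in different components.
eta gamma (3): add — endpoints in different components.
alpha rho (4): add — endpoints in different components.
alpha delta (7): add — endpoints in different components.
beta iota (8): add — endpoints in different components.
alpha eta (10): add — endpoints in different components.
epsilon rho (13): add — endpoints in different components.
The 6th edge added is beta iota.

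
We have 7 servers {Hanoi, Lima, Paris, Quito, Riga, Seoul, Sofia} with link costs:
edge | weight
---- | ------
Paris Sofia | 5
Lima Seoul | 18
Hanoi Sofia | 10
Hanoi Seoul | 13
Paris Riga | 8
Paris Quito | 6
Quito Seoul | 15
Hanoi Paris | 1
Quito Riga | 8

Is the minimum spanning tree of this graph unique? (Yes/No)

No

Kruskal: consider edges lightest-first.
Hanoi Paris (1): add — endpoints in different components.
Paris Sofia (5): add — endpoints in different components.
Paris Quito (6): add — endpoints in different components.
Paris Riga (8): add — endpoints in different components.
Quito Riga (8): skip — Riga and Quito already connected.
Hanoi Sofia (10): skip — Hanoi and Sofia already connected.
Hanoi Seoul (13): add — endpoints in different components.
Quito Seoul (15): skip — Seoul and Quito already connected.
Lima Seoul (18): add — endpoints in different components.
Non-tree edge Quito Riga has weight 8, equal to the heaviest edge on its tree cycle — swapping gives another MST of the same weight. Not unique.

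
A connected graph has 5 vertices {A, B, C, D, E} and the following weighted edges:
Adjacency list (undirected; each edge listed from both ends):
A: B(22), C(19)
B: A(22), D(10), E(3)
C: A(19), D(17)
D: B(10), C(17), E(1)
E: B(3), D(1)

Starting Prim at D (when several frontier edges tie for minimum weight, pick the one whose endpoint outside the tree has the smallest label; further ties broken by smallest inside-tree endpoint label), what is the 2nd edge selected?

B-E

Grow the tree from D using Prim:
Step 1: cheapest edge leaving the tree is D—E (1); add E.
Step 2: cheapest edge leaving the tree is B—E (3); add B.
Step 3: cheapest edge leaving the tree is C—D (17); add C.
Step 4: cheapest edge leaving the tree is A—C (19); add A.
The 2nd edge added is B—E.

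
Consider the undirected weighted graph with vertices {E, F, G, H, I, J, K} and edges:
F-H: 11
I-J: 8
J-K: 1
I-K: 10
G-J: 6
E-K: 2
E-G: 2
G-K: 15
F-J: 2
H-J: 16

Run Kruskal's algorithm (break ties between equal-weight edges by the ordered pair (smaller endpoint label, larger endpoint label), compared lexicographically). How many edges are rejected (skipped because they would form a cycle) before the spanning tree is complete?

Sort edges by weight, then run Kruskal:
J-K (1): add. Components now {E} {F} {G} {H} {I} {J,K}
E-G (2): add. Components now {E,G} {F} {H} {I} {J,K}
E-K (2): add. Components now {E,G,J,K} {F} {H} {I}
F-J (2): add. Components now {E,F,G,J,K} {H} {I}
G-J (6): skip — G and J already connected.
I-J (8): add. Components now {E,F,G,I,J,K} {H}
I-K (10): skip — I and K already connected.
F-H (11): add. Components now {E,F,G,H,I,J,K}
Edges rejected before the tree was complete: 2.

2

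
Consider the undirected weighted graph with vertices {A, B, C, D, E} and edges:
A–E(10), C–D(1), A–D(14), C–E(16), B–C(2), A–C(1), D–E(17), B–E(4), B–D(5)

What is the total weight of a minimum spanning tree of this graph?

8

Kruskal's algorithm — process edges by increasing weight (ties by edge label):
A–C (1): add — endpoints in different components.
C–D (1): add — endpoints in different components.
B–C (2): add — endpoints in different components.
B–E (4): add — endpoints in different components.
MST edges: A–C, C–D, B–C, B–E; total weight 1+1+2+4 = 8.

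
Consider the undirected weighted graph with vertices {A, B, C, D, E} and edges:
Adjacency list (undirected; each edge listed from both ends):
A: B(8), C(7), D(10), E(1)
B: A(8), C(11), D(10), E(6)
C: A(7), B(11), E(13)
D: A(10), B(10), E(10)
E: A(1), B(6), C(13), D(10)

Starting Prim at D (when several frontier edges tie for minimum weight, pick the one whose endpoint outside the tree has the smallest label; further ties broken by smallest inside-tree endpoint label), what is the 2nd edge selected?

Grow the tree from D using Prim:
Step 1: cheapest edge leaving the tree is A–D (10); add A.
Step 2: cheapest edge leaving the tree is A–E (1); add E.
Step 3: cheapest edge leaving the tree is B–E (6); add B.
Step 4: cheapest edge leaving the tree is A–C (7); add C.
The 2nd edge added is A–E.

A-E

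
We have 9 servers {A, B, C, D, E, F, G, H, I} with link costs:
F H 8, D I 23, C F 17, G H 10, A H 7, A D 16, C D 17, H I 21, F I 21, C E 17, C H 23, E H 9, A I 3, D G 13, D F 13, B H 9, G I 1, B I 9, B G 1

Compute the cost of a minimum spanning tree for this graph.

Kruskal's algorithm — process edges by increasing weight (ties by edge label):
B G (1): add — endpoints in different components.
G I (1): add — endpoints in different components.
A I (3): add — endpoints in different components.
A H (7): add — endpoints in different components.
F H (8): add — endpoints in different components.
B H (9): skip — B and H already connected.
B I (9): skip — B and I already connected.
E H (9): add — endpoints in different components.
G H (10): skip — G and H already connected.
D F (13): add — endpoints in different components.
D G (13): skip — D and G already connected.
A D (16): skip — A and D already connected.
C D (17): add — endpoints in different components.
MST edges: B G, G I, A I, A H, F H, E H, D F, C D; total weight 1+1+3+7+8+9+13+17 = 59.

59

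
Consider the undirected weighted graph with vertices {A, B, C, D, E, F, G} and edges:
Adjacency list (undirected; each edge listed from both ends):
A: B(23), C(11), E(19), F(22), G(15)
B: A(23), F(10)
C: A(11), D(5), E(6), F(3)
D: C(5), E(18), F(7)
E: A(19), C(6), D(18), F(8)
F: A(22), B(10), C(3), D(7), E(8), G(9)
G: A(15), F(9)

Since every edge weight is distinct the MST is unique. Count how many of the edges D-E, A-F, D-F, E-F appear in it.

0

Sort edges by weight, then run Kruskal:
C-F (3): add. Components now {A} {B} {C,F} {D} {E} {G}
C-D (5): add. Components now {A} {B} {C,D,F} {E} {G}
C-E (6): add. Components now {A} {B} {C,D,E,F} {G}
D-F (7): skip — D and F already connected.
E-F (8): skip — E and F already connected.
F-G (9): add. Components now {A} {B} {C,D,E,F,G}
B-F (10): add. Components now {A} {B,C,D,E,F,G}
A-C (11): add. Components now {A,B,C,D,E,F,G}
MST edge set: {C-F, C-D, C-E, F-G, B-F, A-C}.
Of the listed edges, {} are in the MST → 0.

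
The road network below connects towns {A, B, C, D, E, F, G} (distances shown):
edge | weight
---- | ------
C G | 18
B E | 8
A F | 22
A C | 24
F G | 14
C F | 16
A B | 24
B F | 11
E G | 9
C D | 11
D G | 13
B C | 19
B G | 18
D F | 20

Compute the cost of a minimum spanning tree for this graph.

74

Kruskal: consider edges lightest-first.
B E (8): add. Components now {A} {B,E} {C} {D} {F} {G}
E G (9): add. Components now {A} {B,E,G} {C} {D} {F}
B F (11): add. Components now {A} {B,E,F,G} {C} {D}
C D (11): add. Components now {A} {B,E,F,G} {C,D}
D G (13): add. Components now {A} {B,C,D,E,F,G}
F G (14): skip — F and G already connected.
C F (16): skip — C and F already connected.
B G (18): skip — B and G already connected.
C G (18): skip — C and G already connected.
B C (19): skip — B and C already connected.
D F (20): skip — D and F already connected.
A F (22): add. Components now {A,B,C,D,E,F,G}
MST edges: B E, E G, B F, C D, D G, A F; total weight 8+9+11+11+13+22 = 74.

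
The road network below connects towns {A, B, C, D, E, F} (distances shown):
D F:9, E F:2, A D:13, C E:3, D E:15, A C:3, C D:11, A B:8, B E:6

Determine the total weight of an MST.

23

Kruskal: consider edges lightest-first.
E F (2): add — endpoints in different components.
A C (3): add — endpoints in different components.
C E (3): add — endpoints in different components.
B E (6): add — endpoints in different components.
A B (8): skip — A and B already connected.
D F (9): add — endpoints in different components.
MST edges: E F, A C, C E, B E, D F; total weight 2+3+3+6+9 = 23.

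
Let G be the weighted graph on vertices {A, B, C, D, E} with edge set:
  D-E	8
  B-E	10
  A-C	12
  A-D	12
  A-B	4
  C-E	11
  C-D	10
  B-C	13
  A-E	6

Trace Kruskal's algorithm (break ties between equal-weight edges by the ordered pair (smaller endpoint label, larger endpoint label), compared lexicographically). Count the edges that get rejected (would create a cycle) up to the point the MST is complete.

Kruskal's algorithm — process edges by increasing weight (ties by edge label):
A-B (4): add — endpoints in different components.
A-E (6): add — endpoints in different components.
D-E (8): add — endpoints in different components.
B-E (10): skip — B and E already connected.
C-D (10): add — endpoints in different components.
Edges rejected before the tree was complete: 1.

1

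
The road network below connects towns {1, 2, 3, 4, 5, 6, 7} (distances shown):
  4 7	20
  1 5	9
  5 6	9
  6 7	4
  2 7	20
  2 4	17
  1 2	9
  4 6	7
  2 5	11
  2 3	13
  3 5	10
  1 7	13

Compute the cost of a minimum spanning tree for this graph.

48

Sort edges by weight, then run Kruskal:
6 7 (4): add — endpoints in different components.
4 6 (7): add — endpoints in different components.
1 2 (9): add — endpoints in different components.
1 5 (9): add — endpoints in different components.
5 6 (9): add — endpoints in different components.
3 5 (10): add — endpoints in different components.
MST edges: 6 7, 4 6, 1 2, 1 5, 5 6, 3 5; total weight 4+7+9+9+9+10 = 48.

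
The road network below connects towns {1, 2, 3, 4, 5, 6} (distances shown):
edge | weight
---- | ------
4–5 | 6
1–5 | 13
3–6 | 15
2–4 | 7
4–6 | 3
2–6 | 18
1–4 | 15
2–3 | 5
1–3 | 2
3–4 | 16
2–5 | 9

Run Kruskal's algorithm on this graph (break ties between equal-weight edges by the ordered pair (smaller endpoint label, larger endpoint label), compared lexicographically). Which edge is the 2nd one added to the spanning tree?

Sort edges by weight, then run Kruskal:
1–3 (2): add — endpoints in different components.
4–6 (3): add — endpoints in different components.
2–3 (5): add — endpoints in different components.
4–5 (6): add — endpoints in different components.
2–4 (7): add — endpoints in different components.
The 2nd edge added is 4–6.

4-6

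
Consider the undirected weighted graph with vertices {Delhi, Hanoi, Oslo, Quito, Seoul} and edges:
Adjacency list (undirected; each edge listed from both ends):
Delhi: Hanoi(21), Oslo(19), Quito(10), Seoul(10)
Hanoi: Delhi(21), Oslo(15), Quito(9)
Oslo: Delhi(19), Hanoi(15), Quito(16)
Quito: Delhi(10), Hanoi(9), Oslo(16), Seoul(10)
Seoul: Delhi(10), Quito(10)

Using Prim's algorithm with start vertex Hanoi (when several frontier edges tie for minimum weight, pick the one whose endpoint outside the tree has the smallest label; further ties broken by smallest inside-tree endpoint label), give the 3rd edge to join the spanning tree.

Delhi-Seoul

Prim, starting at Hanoi.
Step 1: cheapest edge leaving the tree is Hanoi—Quito (9); add Quito.
Step 2: cheapest edge leaving the tree is Delhi—Quito (10); add Delhi.
Step 3: cheapest edge leaving the tree is Delhi—Seoul (10); add Seoul.
Step 4: cheapest edge leaving the tree is Hanoi—Oslo (15); add Oslo.
The 3rd edge added is Delhi—Seoul.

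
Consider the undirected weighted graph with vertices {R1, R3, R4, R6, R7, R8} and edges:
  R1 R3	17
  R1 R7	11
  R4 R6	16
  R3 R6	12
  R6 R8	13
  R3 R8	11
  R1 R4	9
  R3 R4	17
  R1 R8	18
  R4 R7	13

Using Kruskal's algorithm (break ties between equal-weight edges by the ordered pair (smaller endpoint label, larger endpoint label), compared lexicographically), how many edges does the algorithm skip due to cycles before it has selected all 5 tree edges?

2

Kruskal: consider edges lightest-first.
R1 R4 (9): add. Components now {R1,R4} {R7} {R6} {R8} {R3}
R1 R7 (11): add. Components now {R1,R4,R7} {R6} {R8} {R3}
R3 R8 (11): add. Components now {R1,R4,R7} {R6} {R3,R8}
R3 R6 (12): add. Components now {R1,R4,R7} {R3,R6,R8}
R4 R7 (13): skip — R4 and R7 already connected.
R6 R8 (13): skip — R6 and R8 already connected.
R4 R6 (16): add. Components now {R1,R3,R4,R6,R7,R8}
Edges rejected before the tree was complete: 2.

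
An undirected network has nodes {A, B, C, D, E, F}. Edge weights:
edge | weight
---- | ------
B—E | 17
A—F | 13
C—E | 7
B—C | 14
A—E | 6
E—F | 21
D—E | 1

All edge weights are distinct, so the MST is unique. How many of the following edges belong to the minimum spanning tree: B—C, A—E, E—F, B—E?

2

Kruskal's algorithm — process edges by increasing weight (ties by edge label):
D—E (1): add — endpoints in different components.
A—E (6): add — endpoints in different components.
C—E (7): add — endpoints in different components.
A—F (13): add — endpoints in different components.
B—C (14): add — endpoints in different components.
MST edge set: {D—E, A—E, C—E, A—F, B—C}.
Of the listed edges, {B—C, A—E} are in the MST → 2.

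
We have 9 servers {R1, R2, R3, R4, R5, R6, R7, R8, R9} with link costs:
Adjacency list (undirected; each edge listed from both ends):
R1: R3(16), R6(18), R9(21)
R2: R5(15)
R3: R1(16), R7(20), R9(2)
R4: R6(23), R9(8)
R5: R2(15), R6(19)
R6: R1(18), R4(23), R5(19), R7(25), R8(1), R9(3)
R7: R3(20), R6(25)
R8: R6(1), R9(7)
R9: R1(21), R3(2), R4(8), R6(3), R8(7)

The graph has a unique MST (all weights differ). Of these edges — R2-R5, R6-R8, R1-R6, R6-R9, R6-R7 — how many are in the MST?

3

Sort edges by weight, then run Kruskal:
R6-R8 (1): add — endpoints in different components.
R3-R9 (2): add — endpoints in different components.
R6-R9 (3): add — endpoints in different components.
R8-R9 (7): skip — R8 and R9 already connected.
R4-R9 (8): add — endpoints in different components.
R2-R5 (15): add — endpoints in different components.
R1-R3 (16): add — endpoints in different components.
R1-R6 (18): skip — R1 and R6 already connected.
R5-R6 (19): add — endpoints in different components.
R3-R7 (20): add — endpoints in different components.
MST edge set: {R6-R8, R3-R9, R6-R9, R4-R9, R2-R5, R1-R3, R5-R6, R3-R7}.
Of the listed edges, {R2-R5, R6-R8, R6-R9} are in the MST → 3.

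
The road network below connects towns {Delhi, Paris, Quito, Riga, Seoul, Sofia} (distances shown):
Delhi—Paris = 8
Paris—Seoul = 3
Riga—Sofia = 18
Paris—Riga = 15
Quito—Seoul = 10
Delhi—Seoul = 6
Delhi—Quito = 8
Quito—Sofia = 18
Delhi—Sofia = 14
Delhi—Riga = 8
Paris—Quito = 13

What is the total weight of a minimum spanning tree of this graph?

39

Grow the tree from Paris using Prim:
Step 1: frontier [Paris—Seoul 3, Delhi—Paris 8, Paris—Quito 13, Paris—Riga 15] → take Paris—Seoul (3); add Seoul.
Step 2: frontier [Delhi—Paris 8, Paris—Quito 13, Paris—Riga 15, Delhi—Seoul 6, Quito—Seoul 10] → take Delhi—Seoul (6); add Delhi.
Step 3: frontier [Delhi—Quito 8, Delhi—Riga 8, Delhi—Sofia 14, Paris—Quito 13, Paris—Riga 15, Quito—Seoul 10] → take Delhi—Quito (8); add Quito.
Step 4: frontier [Delhi—Riga 8, Delhi—Sofia 14, Paris—Riga 15, Quito—Sofia 18] → take Delhi—Riga (8); add Riga.
Step 5: frontier [Delhi—Sofia 14, Quito—Sofia 18, Riga—Sofia 18] → take Delhi—Sofia (14); add Sofia.
MST edges: Paris—Seoul, Delhi—Seoul, Delhi—Quito, Delhi—Riga, Delhi—Sofia; total weight 3+6+8+8+14 = 39.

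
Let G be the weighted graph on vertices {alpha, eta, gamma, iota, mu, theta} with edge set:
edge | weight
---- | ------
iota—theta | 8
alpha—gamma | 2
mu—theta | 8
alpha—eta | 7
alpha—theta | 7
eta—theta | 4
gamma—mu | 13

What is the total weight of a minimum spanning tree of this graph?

29

Sort edges by weight, then run Kruskal:
alpha—gamma (2): add — endpoints in different components.
eta—theta (4): add — endpoints in different components.
alpha—eta (7): add — endpoints in different components.
alpha—theta (7): skip — theta and alpha already connected.
iota—theta (8): add — endpoints in different components.
mu—theta (8): add — endpoints in different components.
MST edges: alpha—gamma, eta—theta, alpha—eta, iota—theta, mu—theta; total weight 2+4+7+8+8 = 29.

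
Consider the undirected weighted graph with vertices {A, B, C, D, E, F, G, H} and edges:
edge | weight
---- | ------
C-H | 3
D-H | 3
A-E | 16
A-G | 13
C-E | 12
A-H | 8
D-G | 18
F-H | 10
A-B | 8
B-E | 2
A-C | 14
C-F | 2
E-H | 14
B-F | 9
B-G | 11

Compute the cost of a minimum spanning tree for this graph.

Prim's algorithm from H:
Step 1: cheapest edge leaving the tree is C-H (3); add C.
Step 2: cheapest edge leaving the tree is C-F (2); add F.
Step 3: cheapest edge leaving the tree is D-H (3); add D.
Step 4: cheapest edge leaving the tree is A-H (8); add A.
Step 5: cheapest edge leaving the tree is A-B (8); add B.
Step 6: cheapest edge leaving the tree is B-E (2); add E.
Step 7: cheapest edge leaving the tree is B-G (11); add G.
MST edges: C-H, C-F, D-H, A-H, A-B, B-E, B-G; total weight 3+2+3+8+8+2+11 = 37.

37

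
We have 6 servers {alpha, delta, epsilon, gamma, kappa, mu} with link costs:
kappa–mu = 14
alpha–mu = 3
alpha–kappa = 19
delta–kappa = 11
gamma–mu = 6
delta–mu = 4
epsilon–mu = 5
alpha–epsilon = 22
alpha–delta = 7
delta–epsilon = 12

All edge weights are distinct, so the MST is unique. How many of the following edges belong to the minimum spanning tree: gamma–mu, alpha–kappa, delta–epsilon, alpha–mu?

Kruskal's algorithm — process edges by increasing weight (ties by edge label):
alpha–mu (3): add. Components now {delta} {alpha,mu} {kappa} {epsilon} {gamma}
delta–mu (4): add. Components now {alpha,delta,mu} {kappa} {epsilon} {gamma}
epsilon–mu (5): add. Components now {alpha,delta,epsilon,mu} {kappa} {gamma}
gamma–mu (6): add. Components now {alpha,delta,epsilon,gamma,mu} {kappa}
alpha–delta (7): skip — delta and alpha already connected.
delta–kappa (11): add. Components now {alpha,delta,epsilon,gamma,kappa,mu}
MST edge set: {alpha–mu, delta–mu, epsilon–mu, gamma–mu, delta–kappa}.
Of the listed edges, {gamma–mu, alpha–mu} are in the MST → 2.

2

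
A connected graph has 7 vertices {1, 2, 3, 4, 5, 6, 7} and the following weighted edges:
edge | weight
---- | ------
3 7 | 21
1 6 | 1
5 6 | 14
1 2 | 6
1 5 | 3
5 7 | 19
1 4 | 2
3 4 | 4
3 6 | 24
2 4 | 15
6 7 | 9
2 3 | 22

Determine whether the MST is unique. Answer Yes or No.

Yes

Kruskal's algorithm — process edges by increasing weight (ties by edge label):
1 6 (1): add. Components now {1,6} {2} {3} {4} {5} {7}
1 4 (2): add. Components now {1,4,6} {2} {3} {5} {7}
1 5 (3): add. Components now {1,4,5,6} {2} {3} {7}
3 4 (4): add. Components now {1,3,4,5,6} {2} {7}
1 2 (6): add. Components now {1,2,3,4,5,6} {7}
6 7 (9): add. Components now {1,2,3,4,5,6,7}
Every non-tree edge has weight strictly greater than the heaviest edge on the tree path between its endpoints, so the MST is unique.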